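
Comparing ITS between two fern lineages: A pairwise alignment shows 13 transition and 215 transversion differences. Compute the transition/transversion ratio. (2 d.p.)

0.06

R = 13/215 = 0.060465… ≈ 0.06 (to 2 d.p.).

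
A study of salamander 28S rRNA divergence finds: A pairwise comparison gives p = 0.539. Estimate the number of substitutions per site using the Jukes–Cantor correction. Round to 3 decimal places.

d = −(3/4) ln(1 − 4p/3) = −0.75 ln(1 − 0.718667) = −0.75 ln(0.281333)
  = −0.75 × (-1.268216) = 0.951162 substitutions/site.

0.951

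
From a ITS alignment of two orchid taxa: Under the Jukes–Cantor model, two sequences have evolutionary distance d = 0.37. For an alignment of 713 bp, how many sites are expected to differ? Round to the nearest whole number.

208

Invert JC69: p = (3/4)(1 − e^(−4d/3)) = 0.75 × (1 − e^(-0.493333)) = 0.75 × (1 − 0.610588) = 0.292059.
Expected differing sites = pL ≈ 0.292059 × 713 = 208.238067 ≈ 208.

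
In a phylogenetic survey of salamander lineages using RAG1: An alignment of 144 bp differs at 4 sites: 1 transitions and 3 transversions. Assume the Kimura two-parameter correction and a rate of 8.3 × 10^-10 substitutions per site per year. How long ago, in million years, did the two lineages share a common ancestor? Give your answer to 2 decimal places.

P = 1/144 ≈ 0.006944 and Q = 3/144 ≈ 0.020833.
Under the Kimura two-parameter model, d = −½ ln(1 − 2P − Q) − ¼ ln(1 − 2Q).
1 − 2P − Q = 0.965279, giving −½ ln(0.965279) = 0.017669.
1 − 2Q = 0.958334, giving −¼ ln(0.958334) = 0.010640.
d = 0.017669 + 0.010640 = 0.028309.
Under a molecular clock d = 2μt, so t = d/(2μ) = 0.028309 / (2 × 8.3 × 10^-10) = 17.05 million years.

17.05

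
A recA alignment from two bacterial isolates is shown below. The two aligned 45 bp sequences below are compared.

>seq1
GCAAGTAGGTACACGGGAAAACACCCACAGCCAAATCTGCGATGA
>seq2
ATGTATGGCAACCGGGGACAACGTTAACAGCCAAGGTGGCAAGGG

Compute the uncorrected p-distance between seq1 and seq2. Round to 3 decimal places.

The sequences differ at 22 of 45 positions.
p = 22/45 = 0.488888… ≈ 0.489 (to 3 d.p.).

0.489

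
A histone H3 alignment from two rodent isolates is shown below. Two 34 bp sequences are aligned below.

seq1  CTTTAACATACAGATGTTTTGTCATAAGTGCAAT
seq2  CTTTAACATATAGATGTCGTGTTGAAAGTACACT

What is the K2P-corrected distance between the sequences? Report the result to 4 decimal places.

0.2895

Of 34 sites, 5 differences are transitions and 3 are transversions, so P = 5/34 ≈ 0.147059 and Q = 3/34 ≈ 0.088235.
Under the Kimura two-parameter model, d = −½ ln(1 − 2P − Q) − ¼ ln(1 − 2Q).
1 − 2P − Q = 0.617647, giving −½ ln(0.617647) = 0.240919.
1 − 2Q = 0.82353, giving −¼ ln(0.82353) = 0.048539.
d = 0.240919 + 0.048539 = 0.289458.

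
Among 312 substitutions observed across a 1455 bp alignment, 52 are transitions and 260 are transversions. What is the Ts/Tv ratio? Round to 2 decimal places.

R = 52/260 = 0.20.

0.20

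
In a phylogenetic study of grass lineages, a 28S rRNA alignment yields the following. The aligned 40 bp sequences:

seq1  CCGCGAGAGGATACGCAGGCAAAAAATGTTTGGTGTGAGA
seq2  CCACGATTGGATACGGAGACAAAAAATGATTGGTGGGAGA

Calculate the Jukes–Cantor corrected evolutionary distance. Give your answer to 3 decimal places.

0.199

The sequences differ at 7 of 40 sites (3, 7, 8, 16, 19, 29, 36), so p = 7/40 = 0.175.
d = −(3/4) ln(1 − 4p/3) = −0.75 ln(1 − 0.233333) = −0.75 ln(0.766667)
  = −0.75 × (-0.265703) = 0.199277 substitutions/site.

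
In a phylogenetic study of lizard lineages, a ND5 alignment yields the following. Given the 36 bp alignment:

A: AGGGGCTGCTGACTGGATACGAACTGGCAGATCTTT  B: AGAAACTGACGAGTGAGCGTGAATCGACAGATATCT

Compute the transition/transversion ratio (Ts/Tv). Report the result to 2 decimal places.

4.33

Transitions are A↔G and C↔T; transversions are all other mismatches.
Transitions: 13. Transversions: 3.
R = 13/3 = 4.333333… ≈ 4.33 (to 2 d.p.).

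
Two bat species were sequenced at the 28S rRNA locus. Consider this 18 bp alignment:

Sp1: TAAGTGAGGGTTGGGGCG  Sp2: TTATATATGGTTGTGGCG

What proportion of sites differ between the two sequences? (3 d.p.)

0.333

The sequences differ at 6 of 18 positions (sites 2, 4, 5, 6, 8, 14).
p = 6/18 = 0.333333… ≈ 0.333 (to 3 d.p.).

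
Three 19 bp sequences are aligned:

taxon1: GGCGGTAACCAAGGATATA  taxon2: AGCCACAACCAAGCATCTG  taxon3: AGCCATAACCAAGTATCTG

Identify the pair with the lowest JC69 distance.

taxon2 and taxon3

taxon1–taxon2: 7/19 differ, p = 0.368, d = 0.507.
taxon1–taxon3: 6/19 differ, p = 0.316, d = 0.410.
taxon2–taxon3: 2/19 differ, p = 0.105, d = 0.113.
The smallest distance is between taxon2 and taxon3.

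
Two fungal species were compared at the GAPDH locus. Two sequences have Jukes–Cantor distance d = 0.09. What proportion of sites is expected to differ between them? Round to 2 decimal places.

p = (3/4)(1 − e^(−4d/3)) = 0.75 × (1 − e^(-0.12)) = 0.75 × (1 − 0.886920) = 0.084810.

0.08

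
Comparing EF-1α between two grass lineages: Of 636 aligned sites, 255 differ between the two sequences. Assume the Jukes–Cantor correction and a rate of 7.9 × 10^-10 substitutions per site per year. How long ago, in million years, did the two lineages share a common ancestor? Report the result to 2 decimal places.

363.06

p = 255/636 ≈ 0.400943.
d = −(3/4) ln(1 − 4p/3) = −0.75 ln(1 − 0.534591) = −0.75 ln(0.465409)
  = −0.75 × (-0.764839) = 0.573629 substitutions/site.
Under a molecular clock d = 2μt, so t = d/(2μ) = 0.573629 / (2 × 7.9 × 10^-10) = 363.06 million years.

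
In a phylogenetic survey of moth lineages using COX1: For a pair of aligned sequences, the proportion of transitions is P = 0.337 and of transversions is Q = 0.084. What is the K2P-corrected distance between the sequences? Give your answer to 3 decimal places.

0.755

Under the Kimura two-parameter model, d = −½ ln(1 − 2P − Q) − ¼ ln(1 − 2Q).
1 − 2P − Q = 0.242, giving −½ ln(0.242) = 0.709409.
1 − 2Q = 0.832, giving −¼ ln(0.832) = 0.045981.
d = 0.709409 + 0.045981 = 0.755390.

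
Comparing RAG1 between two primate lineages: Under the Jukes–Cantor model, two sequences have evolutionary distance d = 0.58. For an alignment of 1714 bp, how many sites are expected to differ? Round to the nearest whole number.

Invert JC69: p = (3/4)(1 − e^(−4d/3)) = 0.75 × (1 − e^(-0.773333)) = 0.75 × (1 − 0.461472) = 0.403896.
Expected differing sites = pL ≈ 0.403896 × 1714 = 692.277744 ≈ 692.

692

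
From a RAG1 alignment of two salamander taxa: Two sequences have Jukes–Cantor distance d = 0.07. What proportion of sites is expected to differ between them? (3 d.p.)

p = (3/4)(1 − e^(−4d/3)) = 0.75 × (1 − e^(-0.093333)) = 0.75 × (1 − 0.910890) = 0.066833.

0.067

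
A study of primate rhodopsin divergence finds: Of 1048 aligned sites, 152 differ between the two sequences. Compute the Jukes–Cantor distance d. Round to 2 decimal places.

0.16

p = 152/1048 ≈ 0.145038.
d = −(3/4) ln(1 − 4p/3) = −0.75 ln(1 − 0.193384) = −0.75 ln(0.806616)
  = −0.75 × (-0.214908) = 0.161181 substitutions/site.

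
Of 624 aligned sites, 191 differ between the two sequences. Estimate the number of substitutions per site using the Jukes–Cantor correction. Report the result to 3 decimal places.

0.393

p = 191/624 ≈ 0.30609.
d = −(3/4) ln(1 − 4p/3) = −0.75 ln(1 − 0.40812) = −0.75 ln(0.59188)
  = −0.75 × (-0.524451) = 0.393338 substitutions/site.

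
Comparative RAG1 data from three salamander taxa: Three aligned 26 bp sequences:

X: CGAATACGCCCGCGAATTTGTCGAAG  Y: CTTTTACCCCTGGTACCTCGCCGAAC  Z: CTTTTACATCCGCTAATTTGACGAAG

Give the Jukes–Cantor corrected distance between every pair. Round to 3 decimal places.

X–Y: 12/26 sites differ → p ≈ 0.461538, d = −0.75 ln(1 − 0.615384) = 0.716632 ≈ 0.717.
X–Z: 7/26 sites differ → p ≈ 0.269231, d = −0.75 ln(1 − 0.358975) = 0.333515 ≈ 0.334.
Y–Z: 9/26 sites differ → p ≈ 0.346154, d = −0.75 ln(1 − 0.461539) = 0.464280 ≈ 0.464.

d(X,Y) = 0.717, d(X,Z) = 0.334, d(Y,Z) = 0.464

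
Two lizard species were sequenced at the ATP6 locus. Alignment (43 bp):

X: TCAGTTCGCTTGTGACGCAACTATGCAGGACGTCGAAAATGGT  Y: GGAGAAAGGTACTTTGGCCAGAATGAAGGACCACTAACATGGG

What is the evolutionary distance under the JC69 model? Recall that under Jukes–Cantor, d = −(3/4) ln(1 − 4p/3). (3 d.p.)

0.726

The sequences differ at 20 of 43 sites, so p = 20/43 ≈ 0.465116.
d = −(3/4) ln(1 − 4p/3) = −0.75 ln(1 − 0.620155) = −0.75 ln(0.379845)
  = −0.75 × (-0.967992) = 0.725994 substitutions/site.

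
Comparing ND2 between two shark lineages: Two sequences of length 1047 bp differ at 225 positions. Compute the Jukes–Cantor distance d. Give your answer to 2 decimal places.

p = 225/1047 ≈ 0.2149.
d = −(3/4) ln(1 − 4p/3) = −0.75 ln(1 − 0.286533) = −0.75 ln(0.713467)
  = −0.75 × (-0.337619) = 0.253214 substitutions/site.

0.25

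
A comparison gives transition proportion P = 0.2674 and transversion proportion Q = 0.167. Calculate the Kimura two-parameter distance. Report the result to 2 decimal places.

0.71

Under the Kimura two-parameter model, d = −½ ln(1 − 2P − Q) − ¼ ln(1 − 2Q).
1 − 2P − Q = 0.2982, giving −½ ln(0.2982) = 0.604995.
1 − 2Q = 0.666, giving −¼ ln(0.666) = 0.101616.
d = 0.604995 + 0.101616 = 0.706611.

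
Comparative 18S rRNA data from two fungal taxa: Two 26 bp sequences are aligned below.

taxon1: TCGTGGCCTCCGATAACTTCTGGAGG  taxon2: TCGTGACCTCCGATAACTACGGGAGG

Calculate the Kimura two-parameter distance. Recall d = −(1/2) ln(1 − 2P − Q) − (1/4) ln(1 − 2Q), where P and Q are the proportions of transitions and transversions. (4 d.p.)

Of 26 sites, 1 differences are transitions and 2 are transversions, so P = 1/26 ≈ 0.038462 and Q = 2/26 ≈ 0.076923.
Under the Kimura two-parameter model, d = −½ ln(1 − 2P − Q) − ¼ ln(1 − 2Q).
1 − 2P − Q = 0.846153, giving −½ ln(0.846153) = 0.083528.
1 − 2Q = 0.846154, giving −¼ ln(0.846154) = 0.041763.
d = 0.083528 + 0.041763 = 0.125291.

0.1253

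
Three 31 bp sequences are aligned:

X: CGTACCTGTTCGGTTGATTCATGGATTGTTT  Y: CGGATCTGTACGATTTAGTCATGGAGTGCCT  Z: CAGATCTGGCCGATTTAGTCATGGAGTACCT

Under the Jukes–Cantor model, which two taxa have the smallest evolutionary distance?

X–Y: 9/31 differ, p = 0.290, d = 0.367.
X–Z: 12/31 differ, p = 0.387, d = 0.544.
Y–Z: 4/31 differ, p = 0.129, d = 0.142.
The smallest distance is between Y and Z.

Y and Z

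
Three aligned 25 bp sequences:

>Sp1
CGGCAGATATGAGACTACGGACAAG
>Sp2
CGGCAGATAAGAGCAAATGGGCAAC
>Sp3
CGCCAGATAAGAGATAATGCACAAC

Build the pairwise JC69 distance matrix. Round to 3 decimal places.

Sp1–Sp2: 7/25 sites differ → p = 0.28, d = −0.75 ln(1 − 0.373333) = 0.350505 ≈ 0.351.
Sp1–Sp3: 7/25 sites differ → p = 0.28, d = −0.75 ln(1 − 0.373333) = 0.350505 ≈ 0.351.
Sp2–Sp3: 5/25 sites differ → p = 0.2, d = −0.75 ln(1 − 0.266667) = 0.232617 ≈ 0.233.

d(Sp1,Sp2) = 0.351, d(Sp1,Sp3) = 0.351, d(Sp2,Sp3) = 0.233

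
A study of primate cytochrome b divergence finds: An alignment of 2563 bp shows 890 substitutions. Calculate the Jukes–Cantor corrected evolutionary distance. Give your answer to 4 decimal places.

p = 890/2563 ≈ 0.347249.
d = −(3/4) ln(1 − 4p/3) = −0.75 ln(1 − 0.462999) = −0.75 ln(0.537001)
  = −0.75 × (-0.621755) = 0.466316 substitutions/site.

0.4663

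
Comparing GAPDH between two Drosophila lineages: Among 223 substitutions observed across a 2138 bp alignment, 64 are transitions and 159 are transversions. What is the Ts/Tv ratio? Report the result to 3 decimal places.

R = 64/159 = 0.402515… ≈ 0.403 (to 3 d.p.).

0.403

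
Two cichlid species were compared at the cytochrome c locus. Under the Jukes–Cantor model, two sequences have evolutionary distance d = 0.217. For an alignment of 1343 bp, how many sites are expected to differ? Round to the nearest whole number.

253

Invert JC69: p = (3/4)(1 − e^(−4d/3)) = 0.75 × (1 − e^(-0.289333)) = 0.75 × (1 − 0.748763) = 0.188428.
Expected differing sites = pL ≈ 0.188428 × 1343 = 253.058804 ≈ 253.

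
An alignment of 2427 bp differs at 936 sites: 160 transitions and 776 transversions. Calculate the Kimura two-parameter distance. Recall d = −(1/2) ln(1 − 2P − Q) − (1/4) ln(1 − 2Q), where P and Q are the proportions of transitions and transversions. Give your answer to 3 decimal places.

0.555

P = 160/2427 ≈ 0.065925 and Q = 776/2427 ≈ 0.319736.
Under the Kimura two-parameter model, d = −½ ln(1 − 2P − Q) − ¼ ln(1 − 2Q).
1 − 2P − Q = 0.548414, giving −½ ln(0.548414) = 0.300362.
1 − 2Q = 0.360528, giving −¼ ln(0.360528) = 0.255046.
d = 0.300362 + 0.255046 = 0.555408.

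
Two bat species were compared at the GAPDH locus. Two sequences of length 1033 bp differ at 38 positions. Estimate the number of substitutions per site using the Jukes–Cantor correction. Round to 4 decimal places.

p = 38/1033 ≈ 0.036786.
d = −(3/4) ln(1 − 4p/3) = −0.75 ln(1 − 0.049048) = −0.75 ln(0.950952)
  = −0.75 × (-0.050292) = 0.037719 substitutions/site.

0.0377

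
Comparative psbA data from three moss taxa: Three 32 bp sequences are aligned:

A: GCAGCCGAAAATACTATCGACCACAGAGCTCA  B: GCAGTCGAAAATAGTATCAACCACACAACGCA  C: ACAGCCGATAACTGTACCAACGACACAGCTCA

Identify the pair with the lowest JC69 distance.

A and B

A–B: 6/32 differ, p = 0.188, d = 0.216.
A–C: 9/32 differ, p = 0.281, d = 0.353.
B–C: 9/32 differ, p = 0.281, d = 0.353.
The smallest distance is between A and B.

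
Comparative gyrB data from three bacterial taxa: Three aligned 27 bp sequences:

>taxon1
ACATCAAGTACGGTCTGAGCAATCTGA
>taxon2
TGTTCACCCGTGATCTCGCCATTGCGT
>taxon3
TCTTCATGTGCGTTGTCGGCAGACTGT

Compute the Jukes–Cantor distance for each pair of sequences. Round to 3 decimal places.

taxon1–taxon2: 16/27 sites differ → p ≈ 0.592593, d = −0.75 ln(1 − 0.790124) = 1.170929 ≈ 1.171.
taxon1–taxon3: 11/27 sites differ → p ≈ 0.407407, d = −0.75 ln(1 − 0.543209) = 0.587647 ≈ 0.588.
taxon2–taxon3: 12/27 sites differ → p ≈ 0.444444, d = −0.75 ln(1 − 0.592592) = 0.673455 ≈ 0.673.

d(taxon1,taxon2) = 1.171, d(taxon1,taxon3) = 0.588, d(taxon2,taxon3) = 0.673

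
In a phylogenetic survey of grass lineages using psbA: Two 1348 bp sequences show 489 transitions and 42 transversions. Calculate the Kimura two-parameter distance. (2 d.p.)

P = 489/1348 ≈ 0.36276 and Q = 42/1348 ≈ 0.031157.
Under the Kimura two-parameter model, d = −½ ln(1 − 2P − Q) − ¼ ln(1 − 2Q).
1 − 2P − Q = 0.243323, giving −½ ln(0.243323) = 0.706683.
1 − 2Q = 0.937686, giving −¼ ln(0.937686) = 0.016085.
d = 0.706683 + 0.016085 = 0.722768.

0.72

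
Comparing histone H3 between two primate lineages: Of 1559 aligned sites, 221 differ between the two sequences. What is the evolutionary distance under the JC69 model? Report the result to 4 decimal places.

0.1571

p = 221/1559 ≈ 0.141758.
d = −(3/4) ln(1 − 4p/3) = −0.75 ln(1 − 0.189011) = −0.75 ln(0.810989)
  = −0.75 × (-0.209501) = 0.157126 substitutions/site.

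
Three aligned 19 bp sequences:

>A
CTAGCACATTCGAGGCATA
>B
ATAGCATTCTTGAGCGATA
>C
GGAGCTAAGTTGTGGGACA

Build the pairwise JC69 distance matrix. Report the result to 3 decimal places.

A–B: 7/19 sites differ → p ≈ 0.368421, d = −0.75 ln(1 − 0.491228) = 0.506816 ≈ 0.507.
A–C: 9/19 sites differ → p ≈ 0.473684, d = −0.75 ln(1 − 0.631579) = 0.748897 ≈ 0.749.
B–C: 9/19 sites differ → p ≈ 0.473684, d = −0.75 ln(1 − 0.631579) = 0.748897 ≈ 0.749.

d(A,B) = 0.507, d(A,C) = 0.749, d(B,C) = 0.749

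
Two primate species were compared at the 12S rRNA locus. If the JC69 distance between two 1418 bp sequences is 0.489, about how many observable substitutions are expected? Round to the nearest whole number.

509

Invert JC69: p = (3/4)(1 − e^(−4d/3)) = 0.75 × (1 − e^(-0.652)) = 0.75 × (1 − 0.521003) = 0.359248.
Expected differing sites = pL ≈ 0.359248 × 1418 = 509.413664 ≈ 509.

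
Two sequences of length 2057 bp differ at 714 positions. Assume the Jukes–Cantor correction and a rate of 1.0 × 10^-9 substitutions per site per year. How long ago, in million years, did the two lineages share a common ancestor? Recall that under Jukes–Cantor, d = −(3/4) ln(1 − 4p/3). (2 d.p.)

233.03

p = 714/2057 ≈ 0.347107.
d = −(3/4) ln(1 − 4p/3) = −0.75 ln(1 − 0.462809) = −0.75 ln(0.537191)
  = −0.75 × (-0.621402) = 0.466052 substitutions/site.
Under a molecular clock d = 2μt, so t = d/(2μ) = 0.466052 / (2 × 1.0 × 10^-9) = 233.03 million years.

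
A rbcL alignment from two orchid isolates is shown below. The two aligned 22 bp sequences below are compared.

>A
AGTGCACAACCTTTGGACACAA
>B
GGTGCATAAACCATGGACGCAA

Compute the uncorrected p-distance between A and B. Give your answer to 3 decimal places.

The sequences differ at 6 of 22 positions (sites 1, 7, 10, 12, 13, 19).
p = 6/22 = 0.272727… ≈ 0.273 (to 3 d.p.).

0.273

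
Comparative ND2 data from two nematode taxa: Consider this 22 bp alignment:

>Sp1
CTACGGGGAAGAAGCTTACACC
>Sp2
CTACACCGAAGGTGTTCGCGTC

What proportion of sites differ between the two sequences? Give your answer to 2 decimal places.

0.45

The sequences differ at 10 of 22 positions (sites 5, 6, 7, 12, 13, 15, 17, 18, 20, 21).
p = 10/22 = 0.454545… ≈ 0.45 (to 2 d.p.).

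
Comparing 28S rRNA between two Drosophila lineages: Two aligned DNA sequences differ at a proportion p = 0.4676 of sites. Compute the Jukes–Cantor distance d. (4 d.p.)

0.7326

d = −(3/4) ln(1 − 4p/3) = −0.75 ln(1 − 0.623467) = −0.75 ln(0.376533)
  = −0.75 × (-0.976750) = 0.732563 substitutions/site.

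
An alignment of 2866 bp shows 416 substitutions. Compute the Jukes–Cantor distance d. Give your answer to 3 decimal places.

0.161

p = 416/2866 ≈ 0.14515.
d = −(3/4) ln(1 − 4p/3) = −0.75 ln(1 − 0.193533) = −0.75 ln(0.806467)
  = −0.75 × (-0.215092) = 0.161319 substitutions/site.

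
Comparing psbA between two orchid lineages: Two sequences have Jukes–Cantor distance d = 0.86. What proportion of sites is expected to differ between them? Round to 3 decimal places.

p = (3/4)(1 − e^(−4d/3)) = 0.75 × (1 − e^(-1.146667)) = 0.75 × (1 − 0.317694) = 0.511730.

0.512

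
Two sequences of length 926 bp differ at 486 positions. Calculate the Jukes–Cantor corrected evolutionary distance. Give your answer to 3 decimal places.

p = 486/926 ≈ 0.524838.
d = −(3/4) ln(1 − 4p/3) = −0.75 ln(1 − 0.699784) = −0.75 ln(0.300216)
  = −0.75 × (-1.203253) = 0.902440 substitutions/site.

0.902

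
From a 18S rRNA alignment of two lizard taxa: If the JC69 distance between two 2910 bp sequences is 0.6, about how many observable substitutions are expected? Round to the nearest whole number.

1202

Invert JC69: p = (3/4)(1 − e^(−4d/3)) = 0.75 × (1 − e^(-0.8)) = 0.75 × (1 − 0.449329) = 0.413003.
Expected differing sites = pL ≈ 0.413003 × 2910 = 1201.83873 ≈ 1202.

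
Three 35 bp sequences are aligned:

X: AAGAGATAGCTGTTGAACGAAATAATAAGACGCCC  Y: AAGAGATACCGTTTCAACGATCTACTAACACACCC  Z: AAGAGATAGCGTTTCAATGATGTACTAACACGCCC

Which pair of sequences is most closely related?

Y and Z

X–Y: 9/35 differ, p = 0.257, d = 0.315.
X–Z: 8/35 differ, p = 0.229, d = 0.273.
Y–Z: 4/35 differ, p = 0.114, d = 0.124.
The smallest distance is between Y and Z.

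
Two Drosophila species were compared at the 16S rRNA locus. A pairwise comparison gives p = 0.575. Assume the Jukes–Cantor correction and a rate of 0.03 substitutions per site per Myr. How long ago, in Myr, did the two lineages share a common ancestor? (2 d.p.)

18.19

d = −(3/4) ln(1 − 4p/3) = −0.75 ln(1 − 0.766667) = −0.75 ln(0.233333)
  = −0.75 × (-1.455289) = 1.091467 substitutions/site.
Under a molecular clock d = 2μt, so t = d/(2μ) = 1.091467 / (2 × 0.03) = 18.19 Myr.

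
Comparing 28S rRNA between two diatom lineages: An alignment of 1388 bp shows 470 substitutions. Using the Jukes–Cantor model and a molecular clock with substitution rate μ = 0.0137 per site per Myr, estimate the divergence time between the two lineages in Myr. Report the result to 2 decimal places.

16.44

p = 470/1388 ≈ 0.338617.
d = −(3/4) ln(1 − 4p/3) = −0.75 ln(1 − 0.451489) = −0.75 ln(0.548511)
  = −0.75 × (-0.600548) = 0.450411 substitutions/site.
Under a molecular clock d = 2μt, so t = d/(2μ) = 0.450411 / (2 × 0.0137) = 16.44 Myr.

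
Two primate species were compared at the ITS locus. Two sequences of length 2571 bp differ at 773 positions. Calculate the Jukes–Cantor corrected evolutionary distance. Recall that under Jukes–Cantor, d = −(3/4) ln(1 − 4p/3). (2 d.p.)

0.38

p = 773/2571 ≈ 0.300661.
d = −(3/4) ln(1 − 4p/3) = −0.75 ln(1 − 0.400881) = −0.75 ln(0.599119)
  = −0.75 × (-0.512295) = 0.384221 substitutions/site.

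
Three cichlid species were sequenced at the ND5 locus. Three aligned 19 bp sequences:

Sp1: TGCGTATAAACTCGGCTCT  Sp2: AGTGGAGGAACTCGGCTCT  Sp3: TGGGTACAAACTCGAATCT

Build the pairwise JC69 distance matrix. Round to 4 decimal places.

Sp1–Sp2: 5/19 sites differ → p ≈ 0.263158, d = −0.75 ln(1 − 0.350877) = 0.324100 ≈ 0.3241.
Sp1–Sp3: 4/19 sites differ → p ≈ 0.210526, d = −0.75 ln(1 − 0.280701) = 0.247109 ≈ 0.2471.
Sp2–Sp3: 7/19 sites differ → p ≈ 0.368421, d = −0.75 ln(1 − 0.491228) = 0.506816 ≈ 0.5068.

d(Sp1,Sp2) = 0.3241, d(Sp1,Sp3) = 0.2471, d(Sp2,Sp3) = 0.5068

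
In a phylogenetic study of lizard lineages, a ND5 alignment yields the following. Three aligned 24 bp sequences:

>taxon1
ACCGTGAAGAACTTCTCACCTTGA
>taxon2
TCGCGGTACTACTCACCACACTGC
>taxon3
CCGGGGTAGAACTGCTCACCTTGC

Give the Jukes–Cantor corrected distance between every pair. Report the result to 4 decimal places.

d(taxon1,taxon2) = 0.9607, d(taxon1,taxon3) = 0.3041, d(taxon2,taxon3) = 0.5199

taxon1–taxon2: 13/24 sites differ → p ≈ 0.541667, d = −0.75 ln(1 − 0.722223) = 0.960702 ≈ 0.9607.
taxon1–taxon3: 6/24 sites differ → p = 0.25, d = −0.75 ln(1 − 0.333333) = 0.304098 ≈ 0.3041.
taxon2–taxon3: 9/24 sites differ → p = 0.375, d = −0.75 ln(1 − 0.5) = 0.519860 ≈ 0.5199.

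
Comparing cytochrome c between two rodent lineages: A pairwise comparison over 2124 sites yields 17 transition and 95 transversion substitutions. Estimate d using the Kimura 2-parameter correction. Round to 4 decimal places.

0.0548

P = 17/2124 ≈ 0.008004 and Q = 95/2124 ≈ 0.044727.
Under the Kimura two-parameter model, d = −½ ln(1 − 2P − Q) − ¼ ln(1 − 2Q).
1 − 2P − Q = 0.939265, giving −½ ln(0.939265) = 0.031329.
1 − 2Q = 0.910546, giving −¼ ln(0.910546) = 0.023428.
d = 0.031329 + 0.023428 = 0.054757.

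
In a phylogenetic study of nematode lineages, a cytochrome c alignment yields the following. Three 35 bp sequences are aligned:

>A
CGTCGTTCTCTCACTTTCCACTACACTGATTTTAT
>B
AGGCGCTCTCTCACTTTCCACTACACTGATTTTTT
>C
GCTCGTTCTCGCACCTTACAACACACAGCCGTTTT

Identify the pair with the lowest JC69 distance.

A and B

A–B: 4/35 differ, p = 0.114, d = 0.124.
A–C: 12/35 differ, p = 0.343, d = 0.458.
B–C: 13/35 differ, p = 0.371, d = 0.513.
The smallest distance is between A and B.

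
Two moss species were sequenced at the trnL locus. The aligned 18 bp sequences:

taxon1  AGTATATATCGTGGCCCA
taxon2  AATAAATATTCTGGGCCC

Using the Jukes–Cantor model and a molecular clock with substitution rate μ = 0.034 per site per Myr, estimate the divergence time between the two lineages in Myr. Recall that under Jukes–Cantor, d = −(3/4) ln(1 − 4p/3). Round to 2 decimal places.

6.48

The sequences differ at 6 of 18 sites (2, 5, 10, 11, 15, 18), so p = 6/18 ≈ 0.333333.
d = −(3/4) ln(1 − 4p/3) = −0.75 ln(1 − 0.444444) = −0.75 ln(0.555556)
  = −0.75 × (-0.587786) = 0.440840 substitutions/site.
Under a molecular clock d = 2μt, so t = d/(2μ) = 0.440840 / (2 × 0.034) = 6.48 Myr.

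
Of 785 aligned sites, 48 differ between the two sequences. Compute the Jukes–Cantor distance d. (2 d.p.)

p = 48/785 ≈ 0.061146.
d = −(3/4) ln(1 − 4p/3) = −0.75 ln(1 − 0.081528) = −0.75 ln(0.918472)
  = −0.75 × (-0.085044) = 0.063783 substitutions/site.

0.06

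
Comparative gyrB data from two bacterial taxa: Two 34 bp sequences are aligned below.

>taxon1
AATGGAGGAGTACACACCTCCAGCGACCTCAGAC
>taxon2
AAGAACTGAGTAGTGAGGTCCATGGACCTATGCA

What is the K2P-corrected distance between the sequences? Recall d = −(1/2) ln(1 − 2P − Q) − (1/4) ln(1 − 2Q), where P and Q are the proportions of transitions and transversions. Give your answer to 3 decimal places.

0.811

Of 34 sites, 2 differences are transitions and 14 are transversions, so P = 2/34 ≈ 0.058824 and Q = 14/34 ≈ 0.411765.
Under the Kimura two-parameter model, d = −½ ln(1 − 2P − Q) − ¼ ln(1 − 2Q).
1 − 2P − Q = 0.470587, giving −½ ln(0.470587) = 0.376887.
1 − 2Q = 0.17647, giving −¼ ln(0.17647) = 0.433651.
d = 0.376887 + 0.433651 = 0.810538.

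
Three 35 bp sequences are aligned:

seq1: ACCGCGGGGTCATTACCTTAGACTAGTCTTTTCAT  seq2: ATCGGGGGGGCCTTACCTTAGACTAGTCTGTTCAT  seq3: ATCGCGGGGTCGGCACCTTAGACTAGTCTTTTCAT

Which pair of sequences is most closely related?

seq1–seq2: 5/35 differ, p = 0.143, d = 0.158.
seq1–seq3: 4/35 differ, p = 0.114, d = 0.124.
seq2–seq3: 6/35 differ, p = 0.171, d = 0.195.
The smallest distance is between seq1 and seq3.

seq1 and seq3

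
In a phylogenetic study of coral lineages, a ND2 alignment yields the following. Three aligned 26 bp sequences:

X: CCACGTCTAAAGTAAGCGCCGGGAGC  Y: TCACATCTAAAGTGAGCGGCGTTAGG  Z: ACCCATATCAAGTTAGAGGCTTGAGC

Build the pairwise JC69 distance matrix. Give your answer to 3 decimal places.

X–Y: 7/26 sites differ → p ≈ 0.269231, d = −0.75 ln(1 − 0.358975) = 0.333515 ≈ 0.334.
X–Z: 10/26 sites differ → p ≈ 0.384615, d = −0.75 ln(1 − 0.51282) = 0.539341 ≈ 0.539.
Y–Z: 9/26 sites differ → p ≈ 0.346154, d = −0.75 ln(1 − 0.461539) = 0.464280 ≈ 0.464.

d(X,Y) = 0.334, d(X,Z) = 0.539, d(Y,Z) = 0.464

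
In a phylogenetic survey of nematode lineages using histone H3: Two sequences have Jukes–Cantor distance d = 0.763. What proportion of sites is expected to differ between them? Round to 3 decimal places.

0.479

p = (3/4)(1 − e^(−4d/3)) = 0.75 × (1 − e^(-1.017333)) = 0.75 × (1 − 0.361558) = 0.478832.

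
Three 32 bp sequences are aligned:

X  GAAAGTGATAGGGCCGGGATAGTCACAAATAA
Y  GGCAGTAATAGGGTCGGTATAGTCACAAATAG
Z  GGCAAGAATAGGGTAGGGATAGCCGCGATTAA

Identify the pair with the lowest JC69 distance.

X–Y: 6/32 differ, p = 0.188, d = 0.216.
X–Z: 11/32 differ, p = 0.344, d = 0.460.
Y–Z: 9/32 differ, p = 0.281, d = 0.353.
The smallest distance is between X and Y.

X and Y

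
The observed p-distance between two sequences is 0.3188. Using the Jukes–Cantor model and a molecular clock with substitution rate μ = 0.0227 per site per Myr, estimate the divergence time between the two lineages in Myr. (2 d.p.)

d = −(3/4) ln(1 − 4p/3) = −0.75 ln(1 − 0.425067) = −0.75 ln(0.574933)
  = −0.75 × (-0.553502) = 0.415127 substitutions/site.
Under a molecular clock d = 2μt, so t = d/(2μ) = 0.415127 / (2 × 0.0227) = 9.14 Myr.

9.14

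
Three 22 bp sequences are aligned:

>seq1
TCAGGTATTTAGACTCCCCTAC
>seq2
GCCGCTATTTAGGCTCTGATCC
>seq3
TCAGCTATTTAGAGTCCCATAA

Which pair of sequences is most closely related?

seq1–seq2: 8/22 differ, p = 0.364, d = 0.497.
seq1–seq3: 4/22 differ, p = 0.182, d = 0.208.
seq2–seq3: 8/22 differ, p = 0.364, d = 0.497.
The smallest distance is between seq1 and seq3.

seq1 and seq3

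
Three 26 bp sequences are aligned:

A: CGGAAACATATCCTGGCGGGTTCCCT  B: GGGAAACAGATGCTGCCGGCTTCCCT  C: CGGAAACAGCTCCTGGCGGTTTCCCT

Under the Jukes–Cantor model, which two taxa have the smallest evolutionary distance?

A–B: 5/26 differ, p = 0.192, d = 0.222.
A–C: 3/26 differ, p = 0.115, d = 0.125.
B–C: 5/26 differ, p = 0.192, d = 0.222.
The smallest distance is between A and C.

A and C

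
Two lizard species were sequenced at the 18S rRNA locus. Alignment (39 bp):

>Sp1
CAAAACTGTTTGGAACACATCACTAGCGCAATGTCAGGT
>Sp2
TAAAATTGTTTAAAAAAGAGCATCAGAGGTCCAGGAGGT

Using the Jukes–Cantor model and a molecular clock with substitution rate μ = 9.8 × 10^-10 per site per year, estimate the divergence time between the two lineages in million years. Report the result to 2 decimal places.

333.04

The sequences differ at 17 of 39 sites, so p = 17/39 ≈ 0.435897.
d = −(3/4) ln(1 − 4p/3) = −0.75 ln(1 − 0.581196) = −0.75 ln(0.418804)
  = −0.75 × (-0.870352) = 0.652764 substitutions/site.
Under a molecular clock d = 2μt, so t = d/(2μ) = 0.652764 / (2 × 9.8 × 10^-10) = 333.04 million years.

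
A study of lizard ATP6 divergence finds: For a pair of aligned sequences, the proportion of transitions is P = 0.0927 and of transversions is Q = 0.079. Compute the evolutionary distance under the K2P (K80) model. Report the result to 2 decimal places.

0.20

Under the Kimura two-parameter model, d = −½ ln(1 − 2P − Q) − ¼ ln(1 − 2Q).
1 − 2P − Q = 0.7356, giving −½ ln(0.7356) = 0.153534.
1 − 2Q = 0.842, giving −¼ ln(0.842) = 0.042994.
d = 0.153534 + 0.042994 = 0.196528.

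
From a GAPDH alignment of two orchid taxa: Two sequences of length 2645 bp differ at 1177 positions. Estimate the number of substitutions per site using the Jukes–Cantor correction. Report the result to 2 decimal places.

0.67

p = 1177/2645 ≈ 0.444991.
d = −(3/4) ln(1 − 4p/3) = −0.75 ln(1 − 0.593321) = −0.75 ln(0.406679)
  = −0.75 × (-0.899731) = 0.674798 substitutions/site.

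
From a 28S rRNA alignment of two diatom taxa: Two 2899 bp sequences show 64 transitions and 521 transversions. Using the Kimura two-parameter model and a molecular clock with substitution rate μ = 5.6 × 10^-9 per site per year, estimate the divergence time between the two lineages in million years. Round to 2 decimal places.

P = 64/2899 ≈ 0.022077 and Q = 521/2899 ≈ 0.179717.
Under the Kimura two-parameter model, d = −½ ln(1 − 2P − Q) − ¼ ln(1 − 2Q).
1 − 2P − Q = 0.776129, giving −½ ln(0.776129) = 0.126718.
1 − 2Q = 0.640566, giving −¼ ln(0.640566) = 0.111351.
d = 0.126718 + 0.111351 = 0.238069.
Under a molecular clock d = 2μt, so t = d/(2μ) = 0.238069 / (2 × 5.6 × 10^-9) = 21.26 million years.

21.26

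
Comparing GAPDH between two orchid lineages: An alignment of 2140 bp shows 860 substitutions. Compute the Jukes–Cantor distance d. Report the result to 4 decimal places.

0.5756

p = 860/2140 ≈ 0.401869.
d = −(3/4) ln(1 − 4p/3) = −0.75 ln(1 − 0.535825) = −0.75 ln(0.464175)
  = −0.75 × (-0.767494) = 0.575621 substitutions/site.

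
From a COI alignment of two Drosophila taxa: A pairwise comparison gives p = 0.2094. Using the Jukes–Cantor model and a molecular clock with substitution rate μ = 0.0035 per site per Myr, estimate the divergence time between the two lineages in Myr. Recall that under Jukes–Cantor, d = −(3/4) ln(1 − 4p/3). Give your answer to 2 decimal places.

35.08

d = −(3/4) ln(1 − 4p/3) = −0.75 ln(1 − 0.2792) = −0.75 ln(0.7208)
  = −0.75 × (-0.327394) = 0.245546 substitutions/site.
Under a molecular clock d = 2μt, so t = d/(2μ) = 0.245546 / (2 × 0.0035) = 35.08 Myr.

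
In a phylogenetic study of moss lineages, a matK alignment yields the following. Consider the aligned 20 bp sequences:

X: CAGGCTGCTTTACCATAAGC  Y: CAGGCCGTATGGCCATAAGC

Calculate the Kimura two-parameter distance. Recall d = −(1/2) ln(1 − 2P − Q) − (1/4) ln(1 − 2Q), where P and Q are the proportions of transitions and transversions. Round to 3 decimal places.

Of 20 sites, 3 differences are transitions and 2 are transversions, so P = 3/20 = 0.15 and Q = 2/20 = 0.1.
Under the Kimura two-parameter model, d = −½ ln(1 − 2P − Q) − ¼ ln(1 − 2Q).
1 − 2P − Q = 0.6, giving −½ ln(0.6) = 0.255413.
1 − 2Q = 0.8, giving −¼ ln(0.8) = 0.055786.
d = 0.255413 + 0.055786 = 0.311199.

0.311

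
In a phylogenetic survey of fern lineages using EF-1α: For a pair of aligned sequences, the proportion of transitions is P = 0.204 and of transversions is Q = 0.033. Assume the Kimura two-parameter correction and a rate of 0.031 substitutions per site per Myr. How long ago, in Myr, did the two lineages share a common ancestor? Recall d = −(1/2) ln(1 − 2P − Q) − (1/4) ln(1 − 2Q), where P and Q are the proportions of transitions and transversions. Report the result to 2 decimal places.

4.97

Under the Kimura two-parameter model, d = −½ ln(1 − 2P − Q) − ¼ ln(1 − 2Q).
1 − 2P − Q = 0.559, giving −½ ln(0.559) = 0.290803.
1 − 2Q = 0.934, giving −¼ ln(0.934) = 0.017070.
d = 0.290803 + 0.017070 = 0.307873.
Under a molecular clock d = 2μt, so t = d/(2μ) = 0.307873 / (2 × 0.031) = 4.97 Myr.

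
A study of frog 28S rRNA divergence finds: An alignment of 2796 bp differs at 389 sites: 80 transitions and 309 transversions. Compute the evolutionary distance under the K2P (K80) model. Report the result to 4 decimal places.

P = 80/2796 ≈ 0.028612 and Q = 309/2796 ≈ 0.110515.
Under the Kimura two-parameter model, d = −½ ln(1 − 2P − Q) − ¼ ln(1 − 2Q).
1 − 2P − Q = 0.832261, giving −½ ln(0.832261) = 0.091805.
1 − 2Q = 0.77897, giving −¼ ln(0.77897) = 0.062446.
d = 0.091805 + 0.062446 = 0.154251.

0.1543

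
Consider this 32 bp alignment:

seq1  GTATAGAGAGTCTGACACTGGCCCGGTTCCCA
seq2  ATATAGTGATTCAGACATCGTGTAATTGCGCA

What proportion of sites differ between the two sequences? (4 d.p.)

The sequences differ at 14 of 32 positions.
p = 14/32 = 0.4375.

0.4375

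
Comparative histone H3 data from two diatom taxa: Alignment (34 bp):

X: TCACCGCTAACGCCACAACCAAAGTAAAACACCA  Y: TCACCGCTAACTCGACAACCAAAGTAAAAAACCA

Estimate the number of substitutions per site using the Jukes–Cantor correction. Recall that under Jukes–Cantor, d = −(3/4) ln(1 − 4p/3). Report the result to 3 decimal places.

The sequences differ at 3 of 34 sites (12, 14, 30), so p = 3/34 ≈ 0.088235.
d = −(3/4) ln(1 − 4p/3) = −0.75 ln(1 − 0.117647) = −0.75 ln(0.882353)
  = −0.75 × (-0.125163) = 0.093872 substitutions/site.

0.094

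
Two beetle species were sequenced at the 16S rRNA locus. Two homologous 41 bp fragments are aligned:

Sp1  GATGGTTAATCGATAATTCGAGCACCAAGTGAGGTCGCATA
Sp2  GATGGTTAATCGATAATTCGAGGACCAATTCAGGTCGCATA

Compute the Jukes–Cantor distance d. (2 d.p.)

0.08

The sequences differ at 3 of 41 sites (23, 29, 31), so p = 3/41 ≈ 0.073171.
d = −(3/4) ln(1 − 4p/3) = −0.75 ln(1 − 0.097561) = −0.75 ln(0.902439)
  = −0.75 × (-0.102654) = 0.076991 substitutions/site.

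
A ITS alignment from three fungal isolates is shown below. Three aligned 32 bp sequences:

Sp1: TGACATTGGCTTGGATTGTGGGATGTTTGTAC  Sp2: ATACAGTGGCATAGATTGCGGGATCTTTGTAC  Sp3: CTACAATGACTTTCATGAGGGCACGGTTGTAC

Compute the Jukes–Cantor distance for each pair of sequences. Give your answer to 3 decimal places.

Sp1–Sp2: 7/32 sites differ → p = 0.21875, d = −0.75 ln(1 − 0.291667) = 0.258631 ≈ 0.259.
Sp1–Sp3: 12/32 sites differ → p = 0.375, d = −0.75 ln(1 − 0.5) = 0.519860 ≈ 0.520.
Sp2–Sp3: 13/32 sites differ → p = 0.40625, d = −0.75 ln(1 − 0.541667) = 0.585119 ≈ 0.585.

d(Sp1,Sp2) = 0.259, d(Sp1,Sp3) = 0.520, d(Sp2,Sp3) = 0.585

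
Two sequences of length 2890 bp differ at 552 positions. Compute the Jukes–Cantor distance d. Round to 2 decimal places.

p = 552/2890 ≈ 0.191003.
d = −(3/4) ln(1 − 4p/3) = −0.75 ln(1 − 0.254671) = −0.75 ln(0.745329)
  = −0.75 × (-0.293930) = 0.220448 substitutions/site.

0.22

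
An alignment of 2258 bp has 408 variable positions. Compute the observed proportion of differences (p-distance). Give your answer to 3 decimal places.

p = 408/2258 = 0.180690… ≈ 0.181 (to 3 d.p.).

0.181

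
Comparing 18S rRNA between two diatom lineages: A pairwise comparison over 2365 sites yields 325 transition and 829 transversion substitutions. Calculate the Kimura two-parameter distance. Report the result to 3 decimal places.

0.793

P = 325/2365 ≈ 0.137421 and Q = 829/2365 ≈ 0.350529.
Under the Kimura two-parameter model, d = −½ ln(1 − 2P − Q) − ¼ ln(1 − 2Q).
1 − 2P − Q = 0.374629, giving −½ ln(0.374629) = 0.490910.
1 − 2Q = 0.298942, giving −¼ ln(0.298942) = 0.301876.
d = 0.490910 + 0.301876 = 0.792786.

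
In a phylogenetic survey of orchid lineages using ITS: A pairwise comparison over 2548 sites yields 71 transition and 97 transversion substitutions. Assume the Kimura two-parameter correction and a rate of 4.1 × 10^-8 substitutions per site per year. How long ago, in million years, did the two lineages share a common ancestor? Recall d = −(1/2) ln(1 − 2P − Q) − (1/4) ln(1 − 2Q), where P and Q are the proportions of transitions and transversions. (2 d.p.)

0.84

P = 71/2548 ≈ 0.027865 and Q = 97/2548 ≈ 0.038069.
Under the Kimura two-parameter model, d = −½ ln(1 − 2P − Q) − ¼ ln(1 − 2Q).
1 − 2P − Q = 0.906201, giving −½ ln(0.906201) = 0.049247.
1 − 2Q = 0.923862, giving −¼ ln(0.923862) = 0.019798.
d = 0.049247 + 0.019798 = 0.069045.
Under a molecular clock d = 2μt, so t = d/(2μ) = 0.069045 / (2 × 4.1 × 10^-8) = 0.84 million years.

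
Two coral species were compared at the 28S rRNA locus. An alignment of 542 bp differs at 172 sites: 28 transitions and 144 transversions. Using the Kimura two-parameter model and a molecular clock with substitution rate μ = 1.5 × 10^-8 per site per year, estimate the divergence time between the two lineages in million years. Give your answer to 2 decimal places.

P = 28/542 ≈ 0.051661 and Q = 144/542 ≈ 0.265683.
Under the Kimura two-parameter model, d = −½ ln(1 − 2P − Q) − ¼ ln(1 − 2Q).
1 − 2P − Q = 0.630995, giving −½ ln(0.630995) = 0.230229.
1 − 2Q = 0.468634, giving −¼ ln(0.468634) = 0.189483.
d = 0.230229 + 0.189483 = 0.419712.
Under a molecular clock d = 2μt, so t = d/(2μ) = 0.419712 / (2 × 1.5 × 10^-8) = 13.99 million years.

13.99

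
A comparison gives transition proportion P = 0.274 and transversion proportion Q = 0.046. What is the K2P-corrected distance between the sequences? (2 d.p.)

Under the Kimura two-parameter model, d = −½ ln(1 − 2P − Q) − ¼ ln(1 − 2Q).
1 − 2P − Q = 0.406, giving −½ ln(0.406) = 0.450701.
1 − 2Q = 0.908, giving −¼ ln(0.908) = 0.024128.
d = 0.450701 + 0.024128 = 0.474829.

0.47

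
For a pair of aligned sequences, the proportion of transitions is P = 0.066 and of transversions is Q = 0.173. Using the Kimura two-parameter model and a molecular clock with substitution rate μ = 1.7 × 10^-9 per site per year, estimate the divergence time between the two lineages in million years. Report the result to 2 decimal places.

Under the Kimura two-parameter model, d = −½ ln(1 − 2P − Q) − ¼ ln(1 − 2Q).
1 − 2P − Q = 0.695, giving −½ ln(0.695) = 0.181922.
1 − 2Q = 0.654, giving −¼ ln(0.654) = 0.106162.
d = 0.181922 + 0.106162 = 0.288084.
Under a molecular clock d = 2μt, so t = d/(2μ) = 0.288084 / (2 × 1.7 × 10^-9) = 84.73 million years.

84.73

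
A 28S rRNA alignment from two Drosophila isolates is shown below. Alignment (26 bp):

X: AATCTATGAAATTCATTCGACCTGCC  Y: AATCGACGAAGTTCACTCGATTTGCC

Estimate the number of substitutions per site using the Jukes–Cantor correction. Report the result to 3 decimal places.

The sequences differ at 6 of 26 sites (5, 7, 11, 16, 21, 22), so p = 6/26 ≈ 0.230769.
d = −(3/4) ln(1 − 4p/3) = −0.75 ln(1 − 0.307692) = −0.75 ln(0.692308)
  = −0.75 × (-0.367724) = 0.275793 substitutions/site.

0.276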